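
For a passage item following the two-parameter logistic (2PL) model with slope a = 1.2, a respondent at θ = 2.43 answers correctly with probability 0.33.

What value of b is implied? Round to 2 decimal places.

P(θ) = 1 / (1 + exp(−a(θ − b)))
logit(0.33) = ln(0.33/0.67) = -0.7082
b = θ − logit/(a) = 2.43 − (-0.7082)/1.2000 = 3.0202

3.02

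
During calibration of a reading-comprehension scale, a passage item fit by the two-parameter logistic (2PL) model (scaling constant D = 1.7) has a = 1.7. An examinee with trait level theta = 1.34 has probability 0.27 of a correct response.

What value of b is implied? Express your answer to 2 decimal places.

P(theta) = 1 / (1 + exp(−D·a(theta − b)))
logit(0.27) = ln(0.27/0.73) = -0.9946
b = theta − logit/(1.7·a) = 1.34 − (-0.9946)/2.8900 = 1.6842

1.68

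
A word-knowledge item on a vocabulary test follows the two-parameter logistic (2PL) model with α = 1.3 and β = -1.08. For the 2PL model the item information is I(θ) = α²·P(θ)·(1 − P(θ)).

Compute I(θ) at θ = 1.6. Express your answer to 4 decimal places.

P = 1/(1+e^{-3.4840}) = 0.9702
P(1−P) = 0.9702 × 0.0298 = 0.0289
I = α² × P(1−P) = 1.3² × 0.0289 = 0.04882

0.0488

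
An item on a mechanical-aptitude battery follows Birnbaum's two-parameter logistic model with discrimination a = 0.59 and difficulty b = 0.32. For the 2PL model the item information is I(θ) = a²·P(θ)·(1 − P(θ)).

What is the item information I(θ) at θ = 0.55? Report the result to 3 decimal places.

0.087

P = 1/(1+e^{-0.1357}) = 0.5339
P(1−P) = 0.5339 × 0.4661 = 0.2489
I = a² × P(1−P) = 0.59² × 0.2489 = 0.08663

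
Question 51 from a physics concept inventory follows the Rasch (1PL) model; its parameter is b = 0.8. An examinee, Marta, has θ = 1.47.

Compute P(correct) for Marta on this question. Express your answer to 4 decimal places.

P(θ) = 1 / (1 + exp(−(θ − b)))
Exponent: (1.47 − 0.8) = 0.6700
1/(1 + e^{-0.6700}) = 0.6615
P = 0.6615

0.6615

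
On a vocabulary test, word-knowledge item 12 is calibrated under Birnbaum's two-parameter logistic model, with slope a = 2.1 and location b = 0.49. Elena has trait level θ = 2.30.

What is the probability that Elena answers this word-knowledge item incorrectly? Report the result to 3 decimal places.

P(θ) = 1 / (1 + exp(−a(θ − b)))
Exponent: 2.1 × (2.30 − 0.49) = 3.8010
1/(1 + e^{-3.8010}) = 0.9781
P(incorrect) = 1 − 0.9781 = 0.0219

0.022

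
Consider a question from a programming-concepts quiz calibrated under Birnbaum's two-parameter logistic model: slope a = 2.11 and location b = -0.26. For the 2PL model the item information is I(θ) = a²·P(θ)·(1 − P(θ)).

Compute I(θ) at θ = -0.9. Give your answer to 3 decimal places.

0.728

P = 1/(1+e^{1.3504}) = 0.2058
P(1−P) = 0.2058 × 0.7942 = 0.1634
I = a² × P(1−P) = 2.11² × 0.1634 = 0.72769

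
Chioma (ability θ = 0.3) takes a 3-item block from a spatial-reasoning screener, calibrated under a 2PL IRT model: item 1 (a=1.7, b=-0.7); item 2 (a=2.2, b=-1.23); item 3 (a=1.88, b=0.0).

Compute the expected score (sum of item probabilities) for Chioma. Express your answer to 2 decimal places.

P(θ) = 1 / (1 + exp(−a(θ − b)))
P_1 = 1/(1+e^{-1.7000}) = 0.8455
P_2 = 1/(1+e^{-3.3660}) = 0.9666
P_3 = 1/(1+e^{-0.5640}) = 0.6374
E[score] = 0.8455 + 0.9666 + 0.6374 = 2.4495

2.45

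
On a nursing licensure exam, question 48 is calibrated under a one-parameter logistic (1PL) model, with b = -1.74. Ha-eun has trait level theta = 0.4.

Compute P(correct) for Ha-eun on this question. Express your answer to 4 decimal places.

P(theta) = 1 / (1 + exp(−(theta − b)))
Exponent: (0.4 − (-1.74)) = 2.1400
1/(1 + e^{-2.1400}) = 0.8947
P = 0.8947

0.8947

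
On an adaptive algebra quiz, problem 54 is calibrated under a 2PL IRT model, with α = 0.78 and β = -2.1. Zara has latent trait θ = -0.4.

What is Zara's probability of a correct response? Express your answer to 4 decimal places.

P(θ) = 1 / (1 + exp(−α(θ − β)))
Exponent: 0.78 × (-0.4 − (-2.1)) = 1.3260
1/(1 + e^{-1.3260}) = 0.7902

0.7902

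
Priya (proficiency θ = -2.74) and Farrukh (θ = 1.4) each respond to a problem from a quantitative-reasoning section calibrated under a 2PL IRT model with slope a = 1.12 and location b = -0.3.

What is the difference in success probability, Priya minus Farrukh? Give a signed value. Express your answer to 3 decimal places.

P(θ) = 1 / (1 + exp(−a(θ − b)))
P(Priya) = 0.0611  [exponent -2.7328]
P(Farrukh) = 0.8703  [exponent 1.9040]
Difference = 0.0611 − 0.8703 = -0.8093

-0.809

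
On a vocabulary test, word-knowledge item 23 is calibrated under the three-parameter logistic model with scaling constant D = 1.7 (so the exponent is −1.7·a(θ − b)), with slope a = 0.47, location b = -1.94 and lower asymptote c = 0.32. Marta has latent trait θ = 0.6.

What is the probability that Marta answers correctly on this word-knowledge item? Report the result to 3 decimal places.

P(θ) = c + (1 − c) · 1 / (1 + exp(−D·a(θ − b)))
Exponent: 1.7 × 0.47 × (0.6 − (-1.94)) = 2.0295
1/(1 + e^{-2.0295}) = 0.8839
P = 0.32 + 0.68 × 0.8839 = 0.9210

0.921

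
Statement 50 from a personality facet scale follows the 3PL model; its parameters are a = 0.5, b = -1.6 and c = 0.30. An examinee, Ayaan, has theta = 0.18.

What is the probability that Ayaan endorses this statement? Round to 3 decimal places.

0.796

P(theta) = c + (1 − c) · 1 / (1 + exp(−a(theta − b)))
Exponent: 0.5 × (0.18 − (-1.6)) = 0.8900
1/(1 + e^{-0.8900}) = 0.7089
P = 0.30 + 0.70 × 0.7089 = 0.7962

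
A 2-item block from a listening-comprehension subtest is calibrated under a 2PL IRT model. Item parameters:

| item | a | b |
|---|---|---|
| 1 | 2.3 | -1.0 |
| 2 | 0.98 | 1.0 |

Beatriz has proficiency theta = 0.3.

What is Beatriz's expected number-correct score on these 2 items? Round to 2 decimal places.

P(theta) = 1 / (1 + exp(−a(theta − b)))
P_1 = 1/(1+e^{-2.9900}) = 0.9521
P_2 = 1/(1+e^{0.6860}) = 0.3349
E[score] = 0.9521 + 0.3349 = 1.2870

1.29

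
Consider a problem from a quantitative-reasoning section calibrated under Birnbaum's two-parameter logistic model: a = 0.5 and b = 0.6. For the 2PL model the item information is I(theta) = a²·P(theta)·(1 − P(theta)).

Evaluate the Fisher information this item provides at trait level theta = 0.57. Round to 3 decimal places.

0.062

P = 1/(1+e^{0.0150}) = 0.4963
P(1−P) = 0.4963 × 0.5037 = 0.2500
I = a² × P(1−P) = 0.5² × 0.2500 = 0.06250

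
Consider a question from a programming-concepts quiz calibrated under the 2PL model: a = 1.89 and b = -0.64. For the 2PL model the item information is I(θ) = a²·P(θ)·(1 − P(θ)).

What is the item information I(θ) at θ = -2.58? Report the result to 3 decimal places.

P = 1/(1+e^{3.6666}) = 0.0249
P(1−P) = 0.0249 × 0.9751 = 0.0243
I = a² × P(1−P) = 1.89² × 0.0243 = 0.08682

0.087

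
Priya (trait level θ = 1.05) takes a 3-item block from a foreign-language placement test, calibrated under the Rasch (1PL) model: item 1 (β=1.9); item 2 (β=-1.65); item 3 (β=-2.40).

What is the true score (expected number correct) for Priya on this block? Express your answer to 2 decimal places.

2.21

P(θ) = 1 / (1 + exp(−(θ − β)))
P_1 = 1/(1+e^{0.8500}) = 0.2994
P_2 = 1/(1+e^{-2.7000}) = 0.9370
P_3 = 1/(1+e^{-3.4500}) = 0.9692
E[score] = 0.2994 + 0.9370 + 0.9692 = 2.2057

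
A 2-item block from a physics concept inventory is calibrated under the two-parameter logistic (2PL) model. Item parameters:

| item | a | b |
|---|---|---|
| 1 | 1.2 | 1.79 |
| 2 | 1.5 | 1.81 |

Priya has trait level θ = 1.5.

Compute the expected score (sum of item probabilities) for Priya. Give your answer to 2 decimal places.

0.80

P(θ) = 1 / (1 + exp(−a(θ − b)))
P_1 = 1/(1+e^{0.3480}) = 0.4139
P_2 = 1/(1+e^{0.4650}) = 0.3858
E[score] = 0.4139 + 0.3858 = 0.7997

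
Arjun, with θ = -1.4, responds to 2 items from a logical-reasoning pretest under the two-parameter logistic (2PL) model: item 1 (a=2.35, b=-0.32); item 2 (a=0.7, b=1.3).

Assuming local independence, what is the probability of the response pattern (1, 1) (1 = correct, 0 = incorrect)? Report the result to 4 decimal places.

P(θ) = 1 / (1 + exp(−a(θ − b)))
P_1 = 1/(1+e^{2.5380}) = 0.0732
P_2 = 1/(1+e^{1.8900}) = 0.1312
L = P_1 × P_2 = 0.0732 × 0.1312 = 0.00961

0.0096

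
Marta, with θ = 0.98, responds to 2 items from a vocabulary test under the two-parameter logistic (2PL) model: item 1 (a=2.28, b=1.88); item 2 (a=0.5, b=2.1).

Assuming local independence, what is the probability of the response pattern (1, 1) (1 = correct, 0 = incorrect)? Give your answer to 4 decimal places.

0.0414

P(θ) = 1 / (1 + exp(−a(θ − b)))
P_1 = 1/(1+e^{2.0520}) = 0.1139
P_2 = 1/(1+e^{0.5600}) = 0.3635
L = P_1 × P_2 = 0.1139 × 0.3635 = 0.04139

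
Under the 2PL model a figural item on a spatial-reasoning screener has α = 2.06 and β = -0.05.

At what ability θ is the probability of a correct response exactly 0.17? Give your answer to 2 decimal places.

-0.82

P(θ) = 1 / (1 + exp(−α(θ − β)))
logit = ln(0.1700/0.8300) = -1.5856
θ = β + logit/(α) = -0.05 + (-1.5856)/2.0600 = -0.8197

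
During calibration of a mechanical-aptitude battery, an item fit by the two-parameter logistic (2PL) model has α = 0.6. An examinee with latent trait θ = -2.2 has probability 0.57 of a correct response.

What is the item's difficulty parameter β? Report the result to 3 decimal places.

-2.670

P(θ) = 1 / (1 + exp(−α(θ − β)))
logit(0.57) = ln(0.57/0.43) = 0.2819
β = θ − logit/(α) = -2.2 − 0.2819/0.6000 = -2.6698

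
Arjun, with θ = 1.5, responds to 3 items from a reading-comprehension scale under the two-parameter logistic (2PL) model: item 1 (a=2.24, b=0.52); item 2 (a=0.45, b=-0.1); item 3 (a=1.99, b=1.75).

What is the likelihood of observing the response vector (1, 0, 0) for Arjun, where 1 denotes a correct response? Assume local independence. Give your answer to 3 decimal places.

0.183

P(θ) = 1 / (1 + exp(−a(θ − b)))
P_1 = 1/(1+e^{-2.1952}) = 0.8998
P_2 = 1/(1+e^{-0.7200}) = 0.6726
P_3 = 1/(1+e^{0.4975}) = 0.3781
L = P_1 × (1−P_2) × (1−P_3) = 0.8998 × 0.3274 × 0.6219 = 0.18320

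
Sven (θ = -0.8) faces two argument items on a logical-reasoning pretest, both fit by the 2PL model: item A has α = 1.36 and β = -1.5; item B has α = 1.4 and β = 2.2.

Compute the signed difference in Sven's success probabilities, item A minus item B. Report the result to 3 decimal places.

P(θ) = 1 / (1 + exp(−α(θ − β)))
P_A = 0.7215
P_B = 0.0148
P_A − P_B = 0.7067

0.707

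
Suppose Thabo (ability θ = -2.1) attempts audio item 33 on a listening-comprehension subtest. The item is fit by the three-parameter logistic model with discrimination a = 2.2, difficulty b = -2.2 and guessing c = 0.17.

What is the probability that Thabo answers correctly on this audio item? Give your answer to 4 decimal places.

P(θ) = c + (1 − c) · 1 / (1 + exp(−a(θ − b)))
Exponent: 2.2 × (-2.1 − (-2.2)) = 0.2200
1/(1 + e^{-0.2200}) = 0.5548
P = 0.17 + 0.83 × 0.5548 = 0.6305

0.6305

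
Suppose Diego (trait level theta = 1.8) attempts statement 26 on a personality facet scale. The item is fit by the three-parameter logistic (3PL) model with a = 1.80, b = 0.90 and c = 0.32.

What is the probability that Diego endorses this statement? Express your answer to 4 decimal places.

0.8877

P(theta) = c + (1 − c) · 1 / (1 + exp(−a(theta − b)))
Exponent: 1.80 × (1.8 − 0.90) = 1.6200
1/(1 + e^{-1.6200}) = 0.8348
P = 0.32 + 0.68 × 0.8348 = 0.8877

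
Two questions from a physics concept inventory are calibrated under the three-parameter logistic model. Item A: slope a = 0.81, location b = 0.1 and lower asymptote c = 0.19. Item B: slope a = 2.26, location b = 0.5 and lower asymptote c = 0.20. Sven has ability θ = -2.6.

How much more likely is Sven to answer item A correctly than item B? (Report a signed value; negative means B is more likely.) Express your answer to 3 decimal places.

0.071

P(θ) = c + (1 − c) · 1 / (1 + exp(−a(θ − b)))
P_A = 0.2717
P_B = 0.2007
P_A − P_B = 0.0710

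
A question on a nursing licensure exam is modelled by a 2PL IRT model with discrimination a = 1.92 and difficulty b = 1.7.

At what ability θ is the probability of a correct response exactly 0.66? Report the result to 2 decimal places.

P(θ) = 1 / (1 + exp(−a(θ − b)))
logit = ln(0.6600/0.3400) = 0.6633
θ = b + logit/(a) = 1.7 + 0.6633/1.9200 = 2.0455

2.05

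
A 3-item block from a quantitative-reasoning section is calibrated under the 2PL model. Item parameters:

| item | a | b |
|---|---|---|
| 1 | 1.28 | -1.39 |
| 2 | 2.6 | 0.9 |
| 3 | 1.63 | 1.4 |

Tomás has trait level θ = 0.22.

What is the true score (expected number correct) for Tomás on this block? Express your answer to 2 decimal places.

1.16

P(θ) = 1 / (1 + exp(−a(θ − b)))
P_1 = 1/(1+e^{-2.0608}) = 0.8870
P_2 = 1/(1+e^{1.7680}) = 0.1458
P_3 = 1/(1+e^{1.9234}) = 0.1275
E[score] = 0.8870 + 0.1458 + 0.1275 = 1.1603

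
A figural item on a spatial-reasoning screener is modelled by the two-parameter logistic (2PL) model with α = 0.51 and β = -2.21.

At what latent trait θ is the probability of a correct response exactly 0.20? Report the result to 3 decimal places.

P(θ) = 1 / (1 + exp(−α(θ − β)))
logit = ln(0.2000/0.8000) = -1.3863
θ = β + logit/(α) = -2.21 + (-1.3863)/0.5100 = -4.9282

-4.928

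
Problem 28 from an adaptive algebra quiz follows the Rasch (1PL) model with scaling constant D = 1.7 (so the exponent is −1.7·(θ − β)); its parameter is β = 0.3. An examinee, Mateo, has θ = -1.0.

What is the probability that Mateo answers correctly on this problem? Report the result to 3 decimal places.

P(θ) = 1 / (1 + exp(−D·(θ − β)))
Exponent: 1.7 × (-1.0 − 0.3) = -2.2100
1/(1 + e^{2.2100}) = 0.0989
P = 0.0989

0.099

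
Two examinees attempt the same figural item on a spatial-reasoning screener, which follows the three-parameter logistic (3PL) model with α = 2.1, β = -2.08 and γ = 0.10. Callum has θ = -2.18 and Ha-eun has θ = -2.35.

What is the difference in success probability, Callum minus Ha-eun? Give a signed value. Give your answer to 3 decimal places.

P(θ) = γ + (1 − γ) · 1 / (1 + exp(−α(θ − β)))
P(Callum) = 0.5029  [exponent -0.2100]
P(Ha-eun) = 0.4257  [exponent -0.5670]
Difference = 0.5029 − 0.4257 = 0.0772

0.077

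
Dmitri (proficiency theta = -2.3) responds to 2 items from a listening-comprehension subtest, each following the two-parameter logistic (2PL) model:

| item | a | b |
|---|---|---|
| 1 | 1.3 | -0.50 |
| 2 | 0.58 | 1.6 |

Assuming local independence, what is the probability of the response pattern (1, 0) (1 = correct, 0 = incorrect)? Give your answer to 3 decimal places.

P(theta) = 1 / (1 + exp(−a(theta − b)))
P_1 = 1/(1+e^{2.3400}) = 0.0879
P_2 = 1/(1+e^{2.2620}) = 0.0943
L = P_1 × (1−P_2) = 0.0879 × 0.9057 = 0.07958

0.080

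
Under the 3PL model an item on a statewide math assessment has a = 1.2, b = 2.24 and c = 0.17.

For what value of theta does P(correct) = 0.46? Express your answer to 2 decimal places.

1.72

P(theta) = c + (1 − c) · 1 / (1 + exp(−a(theta − b)))
Remove guessing floor: (0.46 − 0.17)/(1 − 0.17) = 0.3494
logit = ln(0.3494/0.6506) = -0.6217
theta = b + logit/(a) = 2.24 + (-0.6217)/1.2000 = 1.7219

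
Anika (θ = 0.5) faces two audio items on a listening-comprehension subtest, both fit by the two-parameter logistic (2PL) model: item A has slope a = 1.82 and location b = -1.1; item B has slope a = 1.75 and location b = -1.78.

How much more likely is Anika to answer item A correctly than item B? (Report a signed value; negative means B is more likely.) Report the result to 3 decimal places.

-0.033

P(θ) = 1 / (1 + exp(−a(θ − b)))
P_A = 0.9484
P_B = 0.9818
P_A − P_B = -0.0334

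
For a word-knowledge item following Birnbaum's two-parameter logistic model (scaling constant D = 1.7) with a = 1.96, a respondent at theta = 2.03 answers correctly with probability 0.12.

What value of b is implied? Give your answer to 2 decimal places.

2.63

P(theta) = 1 / (1 + exp(−D·a(theta − b)))
logit(0.12) = ln(0.12/0.88) = -1.9924
b = theta − logit/(1.7·a) = 2.03 − (-1.9924)/3.3320 = 2.6280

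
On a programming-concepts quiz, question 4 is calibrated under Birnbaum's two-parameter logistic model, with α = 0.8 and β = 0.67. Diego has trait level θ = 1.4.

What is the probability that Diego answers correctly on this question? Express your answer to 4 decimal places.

P(θ) = 1 / (1 + exp(−α(θ − β)))
Exponent: 0.8 × (1.4 − 0.67) = 0.5840
1/(1 + e^{-0.5840}) = 0.6420

0.6420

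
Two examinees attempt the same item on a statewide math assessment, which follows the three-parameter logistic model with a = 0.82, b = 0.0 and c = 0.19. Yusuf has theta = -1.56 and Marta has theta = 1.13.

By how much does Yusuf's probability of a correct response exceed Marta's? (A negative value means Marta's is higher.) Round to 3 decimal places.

P(theta) = c + (1 − c) · 1 / (1 + exp(−a(theta − b)))
P(Yusuf) = 0.3663  [exponent -1.2792]
P(Marta) = 0.7703  [exponent 0.9266]
Difference = 0.3663 − 0.7703 = -0.4039

-0.404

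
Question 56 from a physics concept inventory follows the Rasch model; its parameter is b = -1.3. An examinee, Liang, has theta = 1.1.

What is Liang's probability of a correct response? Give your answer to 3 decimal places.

0.917

P(theta) = 1 / (1 + exp(−(theta − b)))
Exponent: (1.1 − (-1.3)) = 2.4000
1/(1 + e^{-2.4000}) = 0.9168
P = 0.9168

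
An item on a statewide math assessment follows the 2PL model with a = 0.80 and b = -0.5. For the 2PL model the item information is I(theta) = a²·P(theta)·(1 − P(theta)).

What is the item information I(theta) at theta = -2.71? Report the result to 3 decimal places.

0.080

P = 1/(1+e^{1.7680}) = 0.1458
P(1−P) = 0.1458 × 0.8542 = 0.1245
I = a² × P(1−P) = 0.80² × 0.1245 = 0.07970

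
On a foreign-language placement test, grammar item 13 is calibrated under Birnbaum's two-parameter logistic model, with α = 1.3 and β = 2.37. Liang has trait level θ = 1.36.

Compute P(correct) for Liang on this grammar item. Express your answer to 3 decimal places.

P(θ) = 1 / (1 + exp(−α(θ − β)))
Exponent: 1.3 × (1.36 − 2.37) = -1.3130
1/(1 + e^{1.3130}) = 0.2120

0.212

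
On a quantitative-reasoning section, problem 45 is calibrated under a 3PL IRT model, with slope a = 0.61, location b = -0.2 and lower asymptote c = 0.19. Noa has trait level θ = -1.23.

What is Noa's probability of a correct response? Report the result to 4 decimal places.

0.4718

P(θ) = c + (1 − c) · 1 / (1 + exp(−a(θ − b)))
Exponent: 0.61 × (-1.23 − (-0.2)) = -0.6283
1/(1 + e^{0.6283}) = 0.3479
P = 0.19 + 0.81 × 0.3479 = 0.4718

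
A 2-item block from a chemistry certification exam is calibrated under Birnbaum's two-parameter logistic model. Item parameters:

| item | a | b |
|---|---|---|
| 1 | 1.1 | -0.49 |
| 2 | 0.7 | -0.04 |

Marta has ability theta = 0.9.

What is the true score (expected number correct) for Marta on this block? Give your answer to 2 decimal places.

1.48

P(theta) = 1 / (1 + exp(−a(theta − b)))
P_1 = 1/(1+e^{-1.5290}) = 0.8219
P_2 = 1/(1+e^{-0.6580}) = 0.6588
E[score] = 0.8219 + 0.6588 = 1.4807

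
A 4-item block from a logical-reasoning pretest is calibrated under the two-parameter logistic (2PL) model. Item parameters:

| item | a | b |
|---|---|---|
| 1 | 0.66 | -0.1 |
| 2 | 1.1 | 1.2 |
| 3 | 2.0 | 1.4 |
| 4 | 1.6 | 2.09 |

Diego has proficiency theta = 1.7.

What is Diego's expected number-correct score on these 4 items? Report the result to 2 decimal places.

P(theta) = 1 / (1 + exp(−a(theta − b)))
P_1 = 1/(1+e^{-1.1880}) = 0.7664
P_2 = 1/(1+e^{-0.5500}) = 0.6341
P_3 = 1/(1+e^{-0.6000}) = 0.6457
P_4 = 1/(1+e^{0.6240}) = 0.3489
E[score] = 0.7664 + 0.6341 + 0.6457 + 0.3489 = 2.3950

2.40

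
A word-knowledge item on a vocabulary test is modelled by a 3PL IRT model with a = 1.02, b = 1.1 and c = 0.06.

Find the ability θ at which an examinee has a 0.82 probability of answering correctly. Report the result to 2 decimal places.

2.51

P(θ) = c + (1 − c) · 1 / (1 + exp(−a(θ − b)))
Remove guessing floor: (0.82 − 0.06)/(1 − 0.06) = 0.8085
logit = ln(0.8085/0.1915) = 1.4404
θ = b + logit/(a) = 1.1 + 1.4404/1.0200 = 2.5121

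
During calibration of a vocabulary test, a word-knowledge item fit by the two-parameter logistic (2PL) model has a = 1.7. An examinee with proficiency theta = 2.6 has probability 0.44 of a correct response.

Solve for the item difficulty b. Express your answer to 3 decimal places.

2.742

P(theta) = 1 / (1 + exp(−a(theta − b)))
logit(0.44) = ln(0.44/0.56) = -0.2412
b = theta − logit/(a) = 2.6 − (-0.2412)/1.7000 = 2.7419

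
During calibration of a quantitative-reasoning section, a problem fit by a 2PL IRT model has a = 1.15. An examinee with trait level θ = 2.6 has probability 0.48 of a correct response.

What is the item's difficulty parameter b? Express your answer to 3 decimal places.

2.670

P(θ) = 1 / (1 + exp(−a(θ − b)))
logit(0.48) = ln(0.48/0.52) = -0.0800
b = θ − logit/(a) = 2.6 − (-0.0800)/1.1500 = 2.6696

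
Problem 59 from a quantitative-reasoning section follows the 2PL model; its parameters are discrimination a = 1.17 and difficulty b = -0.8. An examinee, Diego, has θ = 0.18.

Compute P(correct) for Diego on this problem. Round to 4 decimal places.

P(θ) = 1 / (1 + exp(−a(θ − b)))
Exponent: 1.17 × (0.18 − (-0.8)) = 1.1466
1/(1 + e^{-1.1466}) = 0.7589

0.7589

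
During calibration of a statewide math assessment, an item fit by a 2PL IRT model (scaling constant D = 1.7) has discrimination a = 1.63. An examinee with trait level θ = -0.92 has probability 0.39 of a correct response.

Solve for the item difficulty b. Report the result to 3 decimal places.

-0.759

P(θ) = 1 / (1 + exp(−D·a(θ − b)))
logit(0.39) = ln(0.39/0.61) = -0.4473
b = θ − logit/(1.7·a) = -0.92 − (-0.4473)/2.7710 = -0.7586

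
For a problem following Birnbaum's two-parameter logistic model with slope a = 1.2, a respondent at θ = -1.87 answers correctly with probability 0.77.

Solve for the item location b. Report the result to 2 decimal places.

P(θ) = 1 / (1 + exp(−a(θ − b)))
logit(0.77) = ln(0.77/0.23) = 1.2083
b = θ − logit/(a) = -1.87 − 1.2083/1.2000 = -2.8769

-2.88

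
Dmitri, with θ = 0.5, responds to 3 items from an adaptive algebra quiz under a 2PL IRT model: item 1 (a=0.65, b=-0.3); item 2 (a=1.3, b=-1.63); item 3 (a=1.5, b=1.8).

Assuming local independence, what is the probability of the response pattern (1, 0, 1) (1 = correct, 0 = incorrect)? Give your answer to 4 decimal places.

0.0046

P(θ) = 1 / (1 + exp(−a(θ − b)))
P_1 = 1/(1+e^{-0.5200}) = 0.6271
P_2 = 1/(1+e^{-2.7690}) = 0.9410
P_3 = 1/(1+e^{1.9500}) = 0.1246
L = P_1 × (1−P_2) × P_3 = 0.6271 × 0.0590 × 0.1246 = 0.00461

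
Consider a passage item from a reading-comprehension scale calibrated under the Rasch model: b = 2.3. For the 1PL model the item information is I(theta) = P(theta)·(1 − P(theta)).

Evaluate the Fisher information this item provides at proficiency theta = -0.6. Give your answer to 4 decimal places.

P = 1/(1+e^{2.9000}) = 0.0522
P(1−P) = 0.0522 × 0.9478 = 0.0494
I = P(1−P) = 0.04943

0.0494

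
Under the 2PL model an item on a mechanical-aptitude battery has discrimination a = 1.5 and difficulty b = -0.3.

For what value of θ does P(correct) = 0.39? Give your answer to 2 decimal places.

-0.60

P(θ) = 1 / (1 + exp(−a(θ − b)))
logit = ln(0.3900/0.6100) = -0.4473
θ = b + logit/(a) = -0.3 + (-0.4473)/1.5000 = -0.5982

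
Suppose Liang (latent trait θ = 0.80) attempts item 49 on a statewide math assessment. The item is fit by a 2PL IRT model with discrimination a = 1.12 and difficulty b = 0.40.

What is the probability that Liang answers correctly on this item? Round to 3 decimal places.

P(θ) = 1 / (1 + exp(−a(θ − b)))
Exponent: 1.12 × (0.80 − 0.40) = 0.4480
1/(1 + e^{-0.4480}) = 0.6102

0.610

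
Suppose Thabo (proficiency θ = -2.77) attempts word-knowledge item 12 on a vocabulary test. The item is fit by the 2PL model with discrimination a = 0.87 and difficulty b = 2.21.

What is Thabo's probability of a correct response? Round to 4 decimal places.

P(θ) = 1 / (1 + exp(−a(θ − b)))
Exponent: 0.87 × (-2.77 − 2.21) = -4.3326
1/(1 + e^{4.3326}) = 0.0130

0.0130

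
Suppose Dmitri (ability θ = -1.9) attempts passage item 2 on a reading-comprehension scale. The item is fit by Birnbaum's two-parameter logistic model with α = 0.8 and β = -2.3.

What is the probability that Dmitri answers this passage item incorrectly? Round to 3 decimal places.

P(θ) = 1 / (1 + exp(−α(θ − β)))
Exponent: 0.8 × (-1.9 − (-2.3)) = 0.3200
1/(1 + e^{-0.3200}) = 0.5793
P(incorrect) = 1 − 0.5793 = 0.4207

0.421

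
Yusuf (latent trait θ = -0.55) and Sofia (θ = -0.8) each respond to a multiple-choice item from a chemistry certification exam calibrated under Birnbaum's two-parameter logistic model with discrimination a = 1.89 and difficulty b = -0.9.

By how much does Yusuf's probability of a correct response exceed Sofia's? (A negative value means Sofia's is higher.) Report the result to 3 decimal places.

0.112

P(θ) = 1 / (1 + exp(−a(θ − b)))
P(Yusuf) = 0.6596  [exponent 0.6615]
P(Sofia) = 0.5471  [exponent 0.1890]
Difference = 0.6596 − 0.5471 = 0.1125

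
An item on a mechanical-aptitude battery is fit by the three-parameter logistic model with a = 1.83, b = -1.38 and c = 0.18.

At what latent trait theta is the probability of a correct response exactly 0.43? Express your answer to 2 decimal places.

-1.83

P(theta) = c + (1 − c) · 1 / (1 + exp(−a(theta − b)))
Remove guessing floor: (0.43 − 0.18)/(1 − 0.18) = 0.3049
logit = ln(0.3049/0.6951) = -0.8242
theta = b + logit/(a) = -1.38 + (-0.8242)/1.8300 = -1.8304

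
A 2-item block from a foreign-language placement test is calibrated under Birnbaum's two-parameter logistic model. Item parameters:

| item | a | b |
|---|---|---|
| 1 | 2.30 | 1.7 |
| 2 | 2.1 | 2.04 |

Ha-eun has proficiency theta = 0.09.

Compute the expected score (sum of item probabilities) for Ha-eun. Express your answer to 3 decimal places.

0.040

P(theta) = 1 / (1 + exp(−a(theta − b)))
P_1 = 1/(1+e^{3.7030}) = 0.0241
P_2 = 1/(1+e^{4.0950}) = 0.0164
E[score] = 0.0241 + 0.0164 = 0.0404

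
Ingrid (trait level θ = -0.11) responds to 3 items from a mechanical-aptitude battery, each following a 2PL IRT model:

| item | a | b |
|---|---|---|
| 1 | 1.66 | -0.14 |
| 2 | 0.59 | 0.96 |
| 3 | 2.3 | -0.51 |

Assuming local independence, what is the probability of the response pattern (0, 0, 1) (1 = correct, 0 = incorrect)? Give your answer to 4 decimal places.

P(θ) = 1 / (1 + exp(−a(θ − b)))
P_1 = 1/(1+e^{-0.0498}) = 0.5124
P_2 = 1/(1+e^{0.6313}) = 0.3472
P_3 = 1/(1+e^{-0.9200}) = 0.7150
L = (1−P_1) × (1−P_2) × P_3 = 0.4876 × 0.6528 × 0.7150 = 0.22757

0.2276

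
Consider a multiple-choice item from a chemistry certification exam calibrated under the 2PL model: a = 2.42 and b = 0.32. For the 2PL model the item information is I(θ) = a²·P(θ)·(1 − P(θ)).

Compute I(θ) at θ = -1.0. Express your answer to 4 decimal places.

0.2215

P = 1/(1+e^{3.1944}) = 0.0394
P(1−P) = 0.0394 × 0.9606 = 0.0378
I = a² × P(1−P) = 2.42² × 0.0378 = 0.22153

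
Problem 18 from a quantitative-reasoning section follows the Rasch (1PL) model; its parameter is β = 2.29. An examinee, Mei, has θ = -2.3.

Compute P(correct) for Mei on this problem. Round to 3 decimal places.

0.010

P(θ) = 1 / (1 + exp(−(θ − β)))
Exponent: (-2.3 − 2.29) = -4.5900
1/(1 + e^{4.5900}) = 0.0101
P = 0.0101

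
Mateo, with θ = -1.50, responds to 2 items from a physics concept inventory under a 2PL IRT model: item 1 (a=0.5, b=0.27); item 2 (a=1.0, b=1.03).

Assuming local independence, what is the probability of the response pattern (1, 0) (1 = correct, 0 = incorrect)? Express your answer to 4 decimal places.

0.2706

P(θ) = 1 / (1 + exp(−a(θ − b)))
P_1 = 1/(1+e^{0.8850}) = 0.2921
P_2 = 1/(1+e^{2.5300}) = 0.0738
L = P_1 × (1−P_2) = 0.2921 × 0.9262 = 0.27059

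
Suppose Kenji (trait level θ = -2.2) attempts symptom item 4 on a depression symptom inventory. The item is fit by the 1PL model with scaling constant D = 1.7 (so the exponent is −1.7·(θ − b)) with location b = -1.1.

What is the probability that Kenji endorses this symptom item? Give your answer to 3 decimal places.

0.134

P(θ) = 1 / (1 + exp(−D·(θ − b)))
Exponent: 1.7 × (-2.2 − (-1.1)) = -1.8700
1/(1 + e^{1.8700}) = 0.1335
P = 0.1335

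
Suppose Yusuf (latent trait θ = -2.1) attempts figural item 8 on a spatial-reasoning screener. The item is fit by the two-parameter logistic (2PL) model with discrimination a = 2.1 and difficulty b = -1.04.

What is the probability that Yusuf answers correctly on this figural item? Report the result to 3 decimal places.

0.097

P(θ) = 1 / (1 + exp(−a(θ − b)))
Exponent: 2.1 × (-2.1 − (-1.04)) = -2.2260
1/(1 + e^{2.2260}) = 0.0974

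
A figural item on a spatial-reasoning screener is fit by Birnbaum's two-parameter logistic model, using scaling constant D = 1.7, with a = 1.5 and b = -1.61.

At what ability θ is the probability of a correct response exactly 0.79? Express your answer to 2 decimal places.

P(θ) = 1 / (1 + exp(−D·a(θ − b)))
logit = ln(0.7900/0.2100) = 1.3249
θ = b + logit/(1.7·a) = -1.61 + 1.3249/2.5500 = -1.0904

-1.09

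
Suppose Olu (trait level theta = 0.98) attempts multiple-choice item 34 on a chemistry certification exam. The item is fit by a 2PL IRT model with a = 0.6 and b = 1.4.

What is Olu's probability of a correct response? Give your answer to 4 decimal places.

0.4373

P(theta) = 1 / (1 + exp(−a(theta − b)))
Exponent: 0.6 × (0.98 − 1.4) = -0.2520
1/(1 + e^{0.2520}) = 0.4373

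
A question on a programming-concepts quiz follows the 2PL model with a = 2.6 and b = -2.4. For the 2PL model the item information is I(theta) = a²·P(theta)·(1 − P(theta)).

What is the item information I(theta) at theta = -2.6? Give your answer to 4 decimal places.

P = 1/(1+e^{0.5200}) = 0.3729
P(1−P) = 0.3729 × 0.6271 = 0.2338
I = a² × P(1−P) = 2.6² × 0.2338 = 1.58071

1.5807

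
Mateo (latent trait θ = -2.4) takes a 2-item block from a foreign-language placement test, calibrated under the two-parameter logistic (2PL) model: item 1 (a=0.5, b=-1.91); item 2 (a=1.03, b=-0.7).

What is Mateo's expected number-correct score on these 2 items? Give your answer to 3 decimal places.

P(θ) = 1 / (1 + exp(−a(θ − b)))
P_1 = 1/(1+e^{0.2450}) = 0.4391
P_2 = 1/(1+e^{1.7510}) = 0.1479
E[score] = 0.4391 + 0.1479 = 0.5870

0.587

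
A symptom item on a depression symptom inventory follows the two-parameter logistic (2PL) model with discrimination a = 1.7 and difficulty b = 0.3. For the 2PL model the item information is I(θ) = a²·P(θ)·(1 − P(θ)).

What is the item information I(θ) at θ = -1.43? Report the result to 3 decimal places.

0.138

P = 1/(1+e^{2.9410}) = 0.0502
P(1−P) = 0.0502 × 0.9498 = 0.0476
I = a² × P(1−P) = 1.7² × 0.0476 = 0.13770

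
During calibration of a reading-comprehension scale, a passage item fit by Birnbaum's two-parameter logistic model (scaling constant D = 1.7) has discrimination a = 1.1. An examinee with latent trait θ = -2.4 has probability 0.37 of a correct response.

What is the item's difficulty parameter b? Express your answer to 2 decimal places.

P(θ) = 1 / (1 + exp(−D·a(θ − b)))
logit(0.37) = ln(0.37/0.63) = -0.5322
b = θ − logit/(1.7·a) = -2.4 − (-0.5322)/1.8700 = -2.1154

-2.12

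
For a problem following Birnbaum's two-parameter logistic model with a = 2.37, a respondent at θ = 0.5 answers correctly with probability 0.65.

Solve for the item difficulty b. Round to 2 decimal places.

0.24

P(θ) = 1 / (1 + exp(−a(θ − b)))
logit(0.65) = ln(0.65/0.35) = 0.6190
b = θ − logit/(a) = 0.5 − 0.6190/2.3700 = 0.2388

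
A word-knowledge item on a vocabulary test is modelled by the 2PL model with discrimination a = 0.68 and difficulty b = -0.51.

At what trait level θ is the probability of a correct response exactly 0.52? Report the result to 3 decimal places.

P(θ) = 1 / (1 + exp(−a(θ − b)))
logit = ln(0.5200/0.4800) = 0.0800
θ = b + logit/(a) = -0.51 + 0.0800/0.6800 = -0.3923

-0.392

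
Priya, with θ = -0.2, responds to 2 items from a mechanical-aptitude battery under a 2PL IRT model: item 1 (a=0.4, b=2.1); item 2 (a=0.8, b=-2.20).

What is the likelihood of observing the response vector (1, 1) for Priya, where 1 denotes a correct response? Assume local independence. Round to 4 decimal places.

P(θ) = 1 / (1 + exp(−a(θ − b)))
P_1 = 1/(1+e^{0.9200}) = 0.2850
P_2 = 1/(1+e^{-1.6000}) = 0.8320
L = P_1 × P_2 = 0.2850 × 0.8320 = 0.23709

0.2371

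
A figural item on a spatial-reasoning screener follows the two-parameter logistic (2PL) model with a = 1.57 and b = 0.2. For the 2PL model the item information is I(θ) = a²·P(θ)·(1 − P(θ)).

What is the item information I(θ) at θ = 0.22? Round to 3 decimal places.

P = 1/(1+e^{-0.0314}) = 0.5078
P(1−P) = 0.5078 × 0.4922 = 0.2499
I = a² × P(1−P) = 1.57² × 0.2499 = 0.61607

0.616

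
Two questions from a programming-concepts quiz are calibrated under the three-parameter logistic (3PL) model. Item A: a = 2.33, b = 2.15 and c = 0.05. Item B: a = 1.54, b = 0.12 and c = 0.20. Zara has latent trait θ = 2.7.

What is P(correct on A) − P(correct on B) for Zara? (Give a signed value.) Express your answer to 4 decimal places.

-0.1917

P(θ) = c + (1 − c) · 1 / (1 + exp(−a(θ − b)))
P_A = 0.7936
P_B = 0.9852
P_A − P_B = -0.1917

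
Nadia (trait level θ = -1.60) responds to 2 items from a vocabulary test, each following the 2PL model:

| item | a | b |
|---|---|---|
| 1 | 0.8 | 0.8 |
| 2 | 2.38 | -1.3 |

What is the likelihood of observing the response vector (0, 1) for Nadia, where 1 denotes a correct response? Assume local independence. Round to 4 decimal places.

0.2867

P(θ) = 1 / (1 + exp(−a(θ − b)))
P_1 = 1/(1+e^{1.9200}) = 0.1279
P_2 = 1/(1+e^{0.7140}) = 0.3287
L = (1−P_1) × P_2 = 0.8721 × 0.3287 = 0.28669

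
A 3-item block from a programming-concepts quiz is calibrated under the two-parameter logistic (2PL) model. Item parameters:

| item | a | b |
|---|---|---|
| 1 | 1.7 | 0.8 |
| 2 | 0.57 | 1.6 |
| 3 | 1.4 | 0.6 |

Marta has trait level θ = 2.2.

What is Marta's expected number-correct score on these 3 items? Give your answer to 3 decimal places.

P(θ) = 1 / (1 + exp(−a(θ − b)))
P_1 = 1/(1+e^{-2.3800}) = 0.9153
P_2 = 1/(1+e^{-0.3420}) = 0.5847
P_3 = 1/(1+e^{-2.2400}) = 0.9038
E[score] = 0.9153 + 0.5847 + 0.9038 = 2.4038

2.404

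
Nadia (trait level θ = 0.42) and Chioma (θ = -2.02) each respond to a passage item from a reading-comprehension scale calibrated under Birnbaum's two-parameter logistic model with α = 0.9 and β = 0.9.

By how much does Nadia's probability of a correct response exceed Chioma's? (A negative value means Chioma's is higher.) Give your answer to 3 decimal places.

P(θ) = 1 / (1 + exp(−α(θ − β)))
P(Nadia) = 0.3936  [exponent -0.4320]
P(Chioma) = 0.0674  [exponent -2.6280]
Difference = 0.3936 − 0.0674 = 0.3263

0.326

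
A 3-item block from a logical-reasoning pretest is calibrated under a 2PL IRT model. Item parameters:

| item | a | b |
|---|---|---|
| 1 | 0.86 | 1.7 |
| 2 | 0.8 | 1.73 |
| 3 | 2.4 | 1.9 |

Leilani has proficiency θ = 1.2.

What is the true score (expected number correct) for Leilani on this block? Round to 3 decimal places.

P(θ) = 1 / (1 + exp(−a(θ − b)))
P_1 = 1/(1+e^{0.4300}) = 0.3941
P_2 = 1/(1+e^{0.4240}) = 0.3956
P_3 = 1/(1+e^{1.6800}) = 0.1571
E[score] = 0.3941 + 0.3956 + 0.1571 = 0.9468

0.947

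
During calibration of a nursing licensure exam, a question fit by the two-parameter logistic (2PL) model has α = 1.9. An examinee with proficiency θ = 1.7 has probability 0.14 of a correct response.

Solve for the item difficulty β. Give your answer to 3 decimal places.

P(θ) = 1 / (1 + exp(−α(θ − β)))
logit(0.14) = ln(0.14/0.86) = -1.8153
β = θ − logit/(α) = 1.7 − (-1.8153)/1.9000 = 2.6554

2.655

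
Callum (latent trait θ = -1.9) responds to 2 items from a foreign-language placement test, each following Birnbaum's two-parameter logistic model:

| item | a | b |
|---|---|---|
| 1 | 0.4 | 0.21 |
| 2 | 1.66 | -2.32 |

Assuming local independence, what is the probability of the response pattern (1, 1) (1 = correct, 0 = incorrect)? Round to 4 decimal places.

0.2007

P(θ) = 1 / (1 + exp(−a(θ − b)))
P_1 = 1/(1+e^{0.8440}) = 0.3007
P_2 = 1/(1+e^{-0.6972}) = 0.6676
L = P_1 × P_2 = 0.3007 × 0.6676 = 0.20073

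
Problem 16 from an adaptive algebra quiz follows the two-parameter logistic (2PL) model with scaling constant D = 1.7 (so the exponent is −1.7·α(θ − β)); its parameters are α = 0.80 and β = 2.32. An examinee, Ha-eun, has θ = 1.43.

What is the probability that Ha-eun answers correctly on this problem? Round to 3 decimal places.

0.230

P(θ) = 1 / (1 + exp(−D·α(θ − β)))
Exponent: 1.7 × 0.80 × (1.43 − 2.32) = -1.2104
1/(1 + e^{1.2104}) = 0.2296
P = 0.2296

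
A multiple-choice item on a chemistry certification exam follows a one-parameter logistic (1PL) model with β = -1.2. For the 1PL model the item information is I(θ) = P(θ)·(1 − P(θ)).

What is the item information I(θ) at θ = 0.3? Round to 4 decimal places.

0.1491

P = 1/(1+e^{-1.5000}) = 0.8176
P(1−P) = 0.8176 × 0.1824 = 0.1491
I = P(1−P) = 0.14915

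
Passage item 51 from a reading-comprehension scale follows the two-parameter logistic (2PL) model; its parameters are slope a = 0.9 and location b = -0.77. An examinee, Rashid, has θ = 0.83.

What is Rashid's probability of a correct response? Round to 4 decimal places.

0.8085

P(θ) = 1 / (1 + exp(−a(θ − b)))
Exponent: 0.9 × (0.83 − (-0.77)) = 1.4400
1/(1 + e^{-1.4400}) = 0.8085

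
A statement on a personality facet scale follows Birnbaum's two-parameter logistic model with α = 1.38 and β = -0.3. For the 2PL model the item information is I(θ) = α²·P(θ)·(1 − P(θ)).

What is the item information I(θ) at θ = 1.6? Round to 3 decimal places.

P = 1/(1+e^{-2.6220}) = 0.9323
P(1−P) = 0.9323 × 0.0677 = 0.0631
I = α² × P(1−P) = 1.38² × 0.0631 = 0.12026

0.120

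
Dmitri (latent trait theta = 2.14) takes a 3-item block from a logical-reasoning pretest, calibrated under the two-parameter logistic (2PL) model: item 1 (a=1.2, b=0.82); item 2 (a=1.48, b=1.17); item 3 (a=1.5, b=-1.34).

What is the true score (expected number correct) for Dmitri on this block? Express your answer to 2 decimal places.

P(theta) = 1 / (1 + exp(−a(theta − b)))
P_1 = 1/(1+e^{-1.5840}) = 0.8298
P_2 = 1/(1+e^{-1.4356}) = 0.8078
P_3 = 1/(1+e^{-5.2200}) = 0.9946
E[score] = 0.8298 + 0.8078 + 0.9946 = 2.6322

2.63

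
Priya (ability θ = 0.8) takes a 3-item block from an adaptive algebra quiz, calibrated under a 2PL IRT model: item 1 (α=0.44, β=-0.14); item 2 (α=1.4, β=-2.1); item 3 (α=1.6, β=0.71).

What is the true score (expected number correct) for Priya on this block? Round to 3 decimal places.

P(θ) = 1 / (1 + exp(−α(θ − β)))
P_1 = 1/(1+e^{-0.4136}) = 0.6020
P_2 = 1/(1+e^{-4.0600}) = 0.9830
P_3 = 1/(1+e^{-0.1440}) = 0.5359
E[score] = 0.6020 + 0.9830 + 0.5359 = 2.1209

2.121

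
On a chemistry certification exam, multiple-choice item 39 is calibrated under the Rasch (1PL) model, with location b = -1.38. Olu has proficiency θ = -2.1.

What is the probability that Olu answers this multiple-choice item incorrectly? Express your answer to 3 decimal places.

P(θ) = 1 / (1 + exp(−(θ − b)))
Exponent: (-2.1 − (-1.38)) = -0.7200
1/(1 + e^{0.7200}) = 0.3274
P = 0.3274
P(incorrect) = 1 − 0.3274 = 0.6726

0.673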